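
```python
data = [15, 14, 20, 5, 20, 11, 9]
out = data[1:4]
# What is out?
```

data has length 7. The slice data[1:4] selects indices [1, 2, 3] (1->14, 2->20, 3->5), giving [14, 20, 5].

[14, 20, 5]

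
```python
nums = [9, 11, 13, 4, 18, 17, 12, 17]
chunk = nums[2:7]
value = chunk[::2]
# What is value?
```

nums has length 8. The slice nums[2:7] selects indices [2, 3, 4, 5, 6] (2->13, 3->4, 4->18, 5->17, 6->12), giving [13, 4, 18, 17, 12]. So chunk = [13, 4, 18, 17, 12]. chunk has length 5. The slice chunk[::2] selects indices [0, 2, 4] (0->13, 2->18, 4->12), giving [13, 18, 12].

[13, 18, 12]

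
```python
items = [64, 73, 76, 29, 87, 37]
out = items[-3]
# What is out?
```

items has length 6. Negative index -3 maps to positive index 6 + (-3) = 3. items[3] = 29.

29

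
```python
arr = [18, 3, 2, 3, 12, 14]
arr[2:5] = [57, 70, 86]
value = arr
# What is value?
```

arr starts as [18, 3, 2, 3, 12, 14] (length 6). The slice arr[2:5] covers indices [2, 3, 4] with values [2, 3, 12]. Replacing that slice with [57, 70, 86] (same length) produces [18, 3, 57, 70, 86, 14].

[18, 3, 57, 70, 86, 14]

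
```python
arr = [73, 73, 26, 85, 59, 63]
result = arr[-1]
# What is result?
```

arr has length 6. Negative index -1 maps to positive index 6 + (-1) = 5. arr[5] = 63.

63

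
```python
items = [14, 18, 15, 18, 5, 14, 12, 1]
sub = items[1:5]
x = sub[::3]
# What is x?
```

items has length 8. The slice items[1:5] selects indices [1, 2, 3, 4] (1->18, 2->15, 3->18, 4->5), giving [18, 15, 18, 5]. So sub = [18, 15, 18, 5]. sub has length 4. The slice sub[::3] selects indices [0, 3] (0->18, 3->5), giving [18, 5].

[18, 5]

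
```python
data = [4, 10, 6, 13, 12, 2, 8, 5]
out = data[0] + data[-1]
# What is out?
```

data has length 8. data[0] = 4.
data has length 8. Negative index -1 maps to positive index 8 + (-1) = 7. data[7] = 5.
Sum: 4 + 5 = 9.

9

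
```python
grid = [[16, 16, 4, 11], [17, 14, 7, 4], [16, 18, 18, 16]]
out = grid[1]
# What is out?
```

grid has 3 rows. Row 1 is [17, 14, 7, 4].

[17, 14, 7, 4]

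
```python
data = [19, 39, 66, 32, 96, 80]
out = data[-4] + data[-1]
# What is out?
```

data has length 6. Negative index -4 maps to positive index 6 + (-4) = 2. data[2] = 66.
data has length 6. Negative index -1 maps to positive index 6 + (-1) = 5. data[5] = 80.
Sum: 66 + 80 = 146.

146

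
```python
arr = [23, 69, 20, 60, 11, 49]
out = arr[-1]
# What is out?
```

arr has length 6. Negative index -1 maps to positive index 6 + (-1) = 5. arr[5] = 49.

49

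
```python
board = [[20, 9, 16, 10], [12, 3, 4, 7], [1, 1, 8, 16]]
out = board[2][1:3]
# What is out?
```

board[2] = [1, 1, 8, 16]. board[2] has length 4. The slice board[2][1:3] selects indices [1, 2] (1->1, 2->8), giving [1, 8].

[1, 8]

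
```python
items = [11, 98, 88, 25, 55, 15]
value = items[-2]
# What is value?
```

items has length 6. Negative index -2 maps to positive index 6 + (-2) = 4. items[4] = 55.

55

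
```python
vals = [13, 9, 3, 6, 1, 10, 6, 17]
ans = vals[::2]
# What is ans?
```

vals has length 8. The slice vals[::2] selects indices [0, 2, 4, 6] (0->13, 2->3, 4->1, 6->6), giving [13, 3, 1, 6].

[13, 3, 1, 6]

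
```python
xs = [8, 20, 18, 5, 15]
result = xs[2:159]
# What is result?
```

xs has length 5. The slice xs[2:159] selects indices [2, 3, 4] (2->18, 3->5, 4->15), giving [18, 5, 15].

[18, 5, 15]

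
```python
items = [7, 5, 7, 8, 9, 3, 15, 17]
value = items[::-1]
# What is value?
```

items has length 8. The slice items[::-1] selects indices [7, 6, 5, 4, 3, 2, 1, 0] (7->17, 6->15, 5->3, 4->9, 3->8, 2->7, 1->5, 0->7), giving [17, 15, 3, 9, 8, 7, 5, 7].

[17, 15, 3, 9, 8, 7, 5, 7]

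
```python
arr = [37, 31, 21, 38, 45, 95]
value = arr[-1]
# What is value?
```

arr has length 6. Negative index -1 maps to positive index 6 + (-1) = 5. arr[5] = 95.

95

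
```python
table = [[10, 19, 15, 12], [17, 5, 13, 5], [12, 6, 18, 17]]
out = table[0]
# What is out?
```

table has 3 rows. Row 0 is [10, 19, 15, 12].

[10, 19, 15, 12]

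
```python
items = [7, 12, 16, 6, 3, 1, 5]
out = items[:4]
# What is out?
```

items has length 7. The slice items[:4] selects indices [0, 1, 2, 3] (0->7, 1->12, 2->16, 3->6), giving [7, 12, 16, 6].

[7, 12, 16, 6]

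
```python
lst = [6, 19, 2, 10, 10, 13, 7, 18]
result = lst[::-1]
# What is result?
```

lst has length 8. The slice lst[::-1] selects indices [7, 6, 5, 4, 3, 2, 1, 0] (7->18, 6->7, 5->13, 4->10, 3->10, 2->2, 1->19, 0->6), giving [18, 7, 13, 10, 10, 2, 19, 6].

[18, 7, 13, 10, 10, 2, 19, 6]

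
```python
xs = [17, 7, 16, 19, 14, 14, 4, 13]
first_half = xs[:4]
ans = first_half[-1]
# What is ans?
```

xs has length 8. The slice xs[:4] selects indices [0, 1, 2, 3] (0->17, 1->7, 2->16, 3->19), giving [17, 7, 16, 19]. So first_half = [17, 7, 16, 19]. Then first_half[-1] = 19.

19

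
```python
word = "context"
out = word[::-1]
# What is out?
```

word has length 7. The slice word[::-1] selects indices [6, 5, 4, 3, 2, 1, 0] (6->'t', 5->'x', 4->'e', 3->'t', 2->'n', 1->'o', 0->'c'), giving 'txetnoc'.

'txetnoc'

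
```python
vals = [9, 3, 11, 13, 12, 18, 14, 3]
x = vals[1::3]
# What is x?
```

vals has length 8. The slice vals[1::3] selects indices [1, 4, 7] (1->3, 4->12, 7->3), giving [3, 12, 3].

[3, 12, 3]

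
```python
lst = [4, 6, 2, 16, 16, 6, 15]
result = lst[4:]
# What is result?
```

lst has length 7. The slice lst[4:] selects indices [4, 5, 6] (4->16, 5->6, 6->15), giving [16, 6, 15].

[16, 6, 15]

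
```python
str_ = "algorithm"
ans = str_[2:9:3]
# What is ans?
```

str_ has length 9. The slice str_[2:9:3] selects indices [2, 5, 8] (2->'g', 5->'i', 8->'m'), giving 'gim'.

'gim'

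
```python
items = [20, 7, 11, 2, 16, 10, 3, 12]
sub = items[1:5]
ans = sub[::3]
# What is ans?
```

items has length 8. The slice items[1:5] selects indices [1, 2, 3, 4] (1->7, 2->11, 3->2, 4->16), giving [7, 11, 2, 16]. So sub = [7, 11, 2, 16]. sub has length 4. The slice sub[::3] selects indices [0, 3] (0->7, 3->16), giving [7, 16].

[7, 16]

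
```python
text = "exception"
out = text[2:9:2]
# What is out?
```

text has length 9. The slice text[2:9:2] selects indices [2, 4, 6, 8] (2->'c', 4->'p', 6->'i', 8->'n'), giving 'cpin'.

'cpin'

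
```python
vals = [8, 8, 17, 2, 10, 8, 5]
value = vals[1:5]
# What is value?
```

vals has length 7. The slice vals[1:5] selects indices [1, 2, 3, 4] (1->8, 2->17, 3->2, 4->10), giving [8, 17, 2, 10].

[8, 17, 2, 10]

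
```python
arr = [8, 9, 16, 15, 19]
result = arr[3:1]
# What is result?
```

arr has length 5. The slice arr[3:1] resolves to an empty index range, so the result is [].

[]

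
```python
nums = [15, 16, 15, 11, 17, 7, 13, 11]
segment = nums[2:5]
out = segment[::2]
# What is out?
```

nums has length 8. The slice nums[2:5] selects indices [2, 3, 4] (2->15, 3->11, 4->17), giving [15, 11, 17]. So segment = [15, 11, 17]. segment has length 3. The slice segment[::2] selects indices [0, 2] (0->15, 2->17), giving [15, 17].

[15, 17]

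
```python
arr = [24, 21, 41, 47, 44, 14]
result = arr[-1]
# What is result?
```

arr has length 6. Negative index -1 maps to positive index 6 + (-1) = 5. arr[5] = 14.

14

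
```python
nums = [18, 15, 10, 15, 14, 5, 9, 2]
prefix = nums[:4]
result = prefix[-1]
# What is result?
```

nums has length 8. The slice nums[:4] selects indices [0, 1, 2, 3] (0->18, 1->15, 2->10, 3->15), giving [18, 15, 10, 15]. So prefix = [18, 15, 10, 15]. Then prefix[-1] = 15.

15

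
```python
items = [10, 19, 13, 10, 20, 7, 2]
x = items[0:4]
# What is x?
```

items has length 7. The slice items[0:4] selects indices [0, 1, 2, 3] (0->10, 1->19, 2->13, 3->10), giving [10, 19, 13, 10].

[10, 19, 13, 10]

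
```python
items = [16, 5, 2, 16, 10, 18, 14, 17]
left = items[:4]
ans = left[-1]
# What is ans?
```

items has length 8. The slice items[:4] selects indices [0, 1, 2, 3] (0->16, 1->5, 2->2, 3->16), giving [16, 5, 2, 16]. So left = [16, 5, 2, 16]. Then left[-1] = 16.

16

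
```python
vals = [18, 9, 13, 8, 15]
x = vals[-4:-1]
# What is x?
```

vals has length 5. The slice vals[-4:-1] selects indices [1, 2, 3] (1->9, 2->13, 3->8), giving [9, 13, 8].

[9, 13, 8]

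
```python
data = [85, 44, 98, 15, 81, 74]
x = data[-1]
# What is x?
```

data has length 6. Negative index -1 maps to positive index 6 + (-1) = 5. data[5] = 74.

74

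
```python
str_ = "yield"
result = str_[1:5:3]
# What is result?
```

str_ has length 5. The slice str_[1:5:3] selects indices [1, 4] (1->'i', 4->'d'), giving 'id'.

'id'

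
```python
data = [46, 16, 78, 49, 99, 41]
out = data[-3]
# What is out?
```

data has length 6. Negative index -3 maps to positive index 6 + (-3) = 3. data[3] = 49.

49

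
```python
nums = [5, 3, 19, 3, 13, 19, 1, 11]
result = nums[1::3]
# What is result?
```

nums has length 8. The slice nums[1::3] selects indices [1, 4, 7] (1->3, 4->13, 7->11), giving [3, 13, 11].

[3, 13, 11]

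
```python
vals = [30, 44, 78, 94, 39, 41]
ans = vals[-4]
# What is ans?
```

vals has length 6. Negative index -4 maps to positive index 6 + (-4) = 2. vals[2] = 78.

78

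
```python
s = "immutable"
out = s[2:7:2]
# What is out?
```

s has length 9. The slice s[2:7:2] selects indices [2, 4, 6] (2->'m', 4->'t', 6->'b'), giving 'mtb'.

'mtb'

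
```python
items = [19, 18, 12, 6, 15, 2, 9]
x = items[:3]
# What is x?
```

items has length 7. The slice items[:3] selects indices [0, 1, 2] (0->19, 1->18, 2->12), giving [19, 18, 12].

[19, 18, 12]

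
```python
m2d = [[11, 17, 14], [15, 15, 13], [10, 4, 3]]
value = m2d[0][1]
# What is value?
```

m2d[0] = [11, 17, 14]. Taking column 1 of that row yields 17.

17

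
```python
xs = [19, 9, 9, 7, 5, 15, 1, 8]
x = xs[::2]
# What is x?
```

xs has length 8. The slice xs[::2] selects indices [0, 2, 4, 6] (0->19, 2->9, 4->5, 6->1), giving [19, 9, 5, 1].

[19, 9, 5, 1]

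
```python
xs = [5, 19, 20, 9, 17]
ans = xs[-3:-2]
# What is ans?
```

xs has length 5. The slice xs[-3:-2] selects indices [2] (2->20), giving [20].

[20]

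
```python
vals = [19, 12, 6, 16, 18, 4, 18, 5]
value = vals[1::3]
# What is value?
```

vals has length 8. The slice vals[1::3] selects indices [1, 4, 7] (1->12, 4->18, 7->5), giving [12, 18, 5].

[12, 18, 5]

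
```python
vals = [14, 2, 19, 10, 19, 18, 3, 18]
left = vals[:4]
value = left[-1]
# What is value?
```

vals has length 8. The slice vals[:4] selects indices [0, 1, 2, 3] (0->14, 1->2, 2->19, 3->10), giving [14, 2, 19, 10]. So left = [14, 2, 19, 10]. Then left[-1] = 10.

10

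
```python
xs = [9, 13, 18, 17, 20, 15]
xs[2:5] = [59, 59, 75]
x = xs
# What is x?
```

xs starts as [9, 13, 18, 17, 20, 15] (length 6). The slice xs[2:5] covers indices [2, 3, 4] with values [18, 17, 20]. Replacing that slice with [59, 59, 75] (same length) produces [9, 13, 59, 59, 75, 15].

[9, 13, 59, 59, 75, 15]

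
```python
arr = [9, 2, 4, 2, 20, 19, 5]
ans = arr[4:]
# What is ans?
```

arr has length 7. The slice arr[4:] selects indices [4, 5, 6] (4->20, 5->19, 6->5), giving [20, 19, 5].

[20, 19, 5]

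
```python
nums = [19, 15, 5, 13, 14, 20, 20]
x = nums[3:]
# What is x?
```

nums has length 7. The slice nums[3:] selects indices [3, 4, 5, 6] (3->13, 4->14, 5->20, 6->20), giving [13, 14, 20, 20].

[13, 14, 20, 20]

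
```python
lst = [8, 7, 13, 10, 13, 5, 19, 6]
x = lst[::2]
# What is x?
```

lst has length 8. The slice lst[::2] selects indices [0, 2, 4, 6] (0->8, 2->13, 4->13, 6->19), giving [8, 13, 13, 19].

[8, 13, 13, 19]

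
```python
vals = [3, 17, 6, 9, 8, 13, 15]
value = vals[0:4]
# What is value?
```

vals has length 7. The slice vals[0:4] selects indices [0, 1, 2, 3] (0->3, 1->17, 2->6, 3->9), giving [3, 17, 6, 9].

[3, 17, 6, 9]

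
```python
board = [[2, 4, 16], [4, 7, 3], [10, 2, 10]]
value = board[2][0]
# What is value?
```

board[2] = [10, 2, 10]. Taking column 0 of that row yields 10.

10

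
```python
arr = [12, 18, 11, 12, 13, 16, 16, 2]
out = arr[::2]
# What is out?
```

arr has length 8. The slice arr[::2] selects indices [0, 2, 4, 6] (0->12, 2->11, 4->13, 6->16), giving [12, 11, 13, 16].

[12, 11, 13, 16]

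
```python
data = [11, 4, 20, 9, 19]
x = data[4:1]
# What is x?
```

data has length 5. The slice data[4:1] resolves to an empty index range, so the result is [].

[]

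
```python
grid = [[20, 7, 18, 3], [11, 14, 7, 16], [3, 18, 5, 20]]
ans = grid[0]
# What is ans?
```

grid has 3 rows. Row 0 is [20, 7, 18, 3].

[20, 7, 18, 3]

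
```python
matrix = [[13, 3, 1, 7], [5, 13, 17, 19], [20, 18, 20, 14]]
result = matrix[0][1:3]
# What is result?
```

matrix[0] = [13, 3, 1, 7]. matrix[0] has length 4. The slice matrix[0][1:3] selects indices [1, 2] (1->3, 2->1), giving [3, 1].

[3, 1]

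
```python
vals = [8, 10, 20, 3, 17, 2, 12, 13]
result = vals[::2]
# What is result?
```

vals has length 8. The slice vals[::2] selects indices [0, 2, 4, 6] (0->8, 2->20, 4->17, 6->12), giving [8, 20, 17, 12].

[8, 20, 17, 12]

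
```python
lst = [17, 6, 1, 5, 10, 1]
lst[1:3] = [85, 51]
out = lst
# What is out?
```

lst starts as [17, 6, 1, 5, 10, 1] (length 6). The slice lst[1:3] covers indices [1, 2] with values [6, 1]. Replacing that slice with [85, 51] (same length) produces [17, 85, 51, 5, 10, 1].

[17, 85, 51, 5, 10, 1]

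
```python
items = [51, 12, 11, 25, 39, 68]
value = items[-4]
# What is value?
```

items has length 6. Negative index -4 maps to positive index 6 + (-4) = 2. items[2] = 11.

11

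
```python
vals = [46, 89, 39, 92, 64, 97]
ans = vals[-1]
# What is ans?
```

vals has length 6. Negative index -1 maps to positive index 6 + (-1) = 5. vals[5] = 97.

97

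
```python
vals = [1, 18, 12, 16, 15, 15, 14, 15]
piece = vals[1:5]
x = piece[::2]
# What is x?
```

vals has length 8. The slice vals[1:5] selects indices [1, 2, 3, 4] (1->18, 2->12, 3->16, 4->15), giving [18, 12, 16, 15]. So piece = [18, 12, 16, 15]. piece has length 4. The slice piece[::2] selects indices [0, 2] (0->18, 2->16), giving [18, 16].

[18, 16]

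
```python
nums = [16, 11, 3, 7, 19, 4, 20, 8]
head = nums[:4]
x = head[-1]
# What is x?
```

nums has length 8. The slice nums[:4] selects indices [0, 1, 2, 3] (0->16, 1->11, 2->3, 3->7), giving [16, 11, 3, 7]. So head = [16, 11, 3, 7]. Then head[-1] = 7.

7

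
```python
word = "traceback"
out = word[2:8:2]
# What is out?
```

word has length 9. The slice word[2:8:2] selects indices [2, 4, 6] (2->'a', 4->'e', 6->'a'), giving 'aea'.

'aea'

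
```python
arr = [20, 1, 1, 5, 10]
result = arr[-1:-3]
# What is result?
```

arr has length 5. The slice arr[-1:-3] resolves to an empty index range, so the result is [].

[]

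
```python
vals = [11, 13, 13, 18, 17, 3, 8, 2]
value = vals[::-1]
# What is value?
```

vals has length 8. The slice vals[::-1] selects indices [7, 6, 5, 4, 3, 2, 1, 0] (7->2, 6->8, 5->3, 4->17, 3->18, 2->13, 1->13, 0->11), giving [2, 8, 3, 17, 18, 13, 13, 11].

[2, 8, 3, 17, 18, 13, 13, 11]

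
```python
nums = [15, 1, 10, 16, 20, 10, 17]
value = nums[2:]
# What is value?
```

nums has length 7. The slice nums[2:] selects indices [2, 3, 4, 5, 6] (2->10, 3->16, 4->20, 5->10, 6->17), giving [10, 16, 20, 10, 17].

[10, 16, 20, 10, 17]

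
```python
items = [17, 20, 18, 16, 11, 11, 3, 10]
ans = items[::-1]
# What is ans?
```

items has length 8. The slice items[::-1] selects indices [7, 6, 5, 4, 3, 2, 1, 0] (7->10, 6->3, 5->11, 4->11, 3->16, 2->18, 1->20, 0->17), giving [10, 3, 11, 11, 16, 18, 20, 17].

[10, 3, 11, 11, 16, 18, 20, 17]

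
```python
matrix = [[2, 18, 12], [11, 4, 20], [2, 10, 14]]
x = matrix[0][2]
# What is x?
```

matrix[0] = [2, 18, 12]. Taking column 2 of that row yields 12.

12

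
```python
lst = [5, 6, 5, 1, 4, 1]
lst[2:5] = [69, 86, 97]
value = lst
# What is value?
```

lst starts as [5, 6, 5, 1, 4, 1] (length 6). The slice lst[2:5] covers indices [2, 3, 4] with values [5, 1, 4]. Replacing that slice with [69, 86, 97] (same length) produces [5, 6, 69, 86, 97, 1].

[5, 6, 69, 86, 97, 1]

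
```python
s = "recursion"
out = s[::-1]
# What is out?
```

s has length 9. The slice s[::-1] selects indices [8, 7, 6, 5, 4, 3, 2, 1, 0] (8->'n', 7->'o', 6->'i', 5->'s', 4->'r', 3->'u', 2->'c', 1->'e', 0->'r'), giving 'noisrucer'.

'noisrucer'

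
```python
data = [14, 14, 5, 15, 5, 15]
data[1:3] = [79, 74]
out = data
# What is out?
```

data starts as [14, 14, 5, 15, 5, 15] (length 6). The slice data[1:3] covers indices [1, 2] with values [14, 5]. Replacing that slice with [79, 74] (same length) produces [14, 79, 74, 15, 5, 15].

[14, 79, 74, 15, 5, 15]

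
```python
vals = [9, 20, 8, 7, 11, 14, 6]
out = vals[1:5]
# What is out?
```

vals has length 7. The slice vals[1:5] selects indices [1, 2, 3, 4] (1->20, 2->8, 3->7, 4->11), giving [20, 8, 7, 11].

[20, 8, 7, 11]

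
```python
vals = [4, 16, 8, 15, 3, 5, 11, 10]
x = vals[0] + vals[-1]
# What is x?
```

vals has length 8. vals[0] = 4.
vals has length 8. Negative index -1 maps to positive index 8 + (-1) = 7. vals[7] = 10.
Sum: 4 + 10 = 14.

14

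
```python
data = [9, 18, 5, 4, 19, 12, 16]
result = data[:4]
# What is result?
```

data has length 7. The slice data[:4] selects indices [0, 1, 2, 3] (0->9, 1->18, 2->5, 3->4), giving [9, 18, 5, 4].

[9, 18, 5, 4]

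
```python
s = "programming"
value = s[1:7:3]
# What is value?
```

s has length 11. The slice s[1:7:3] selects indices [1, 4] (1->'r', 4->'r'), giving 'rr'.

'rr'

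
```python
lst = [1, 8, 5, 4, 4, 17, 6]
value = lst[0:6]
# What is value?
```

lst has length 7. The slice lst[0:6] selects indices [0, 1, 2, 3, 4, 5] (0->1, 1->8, 2->5, 3->4, 4->4, 5->17), giving [1, 8, 5, 4, 4, 17].

[1, 8, 5, 4, 4, 17]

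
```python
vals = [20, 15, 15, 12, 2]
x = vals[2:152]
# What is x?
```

vals has length 5. The slice vals[2:152] selects indices [2, 3, 4] (2->15, 3->12, 4->2), giving [15, 12, 2].

[15, 12, 2]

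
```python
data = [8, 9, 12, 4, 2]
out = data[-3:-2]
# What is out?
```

data has length 5. The slice data[-3:-2] selects indices [2] (2->12), giving [12].

[12]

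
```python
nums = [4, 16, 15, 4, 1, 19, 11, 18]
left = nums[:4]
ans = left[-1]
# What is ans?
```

nums has length 8. The slice nums[:4] selects indices [0, 1, 2, 3] (0->4, 1->16, 2->15, 3->4), giving [4, 16, 15, 4]. So left = [4, 16, 15, 4]. Then left[-1] = 4.

4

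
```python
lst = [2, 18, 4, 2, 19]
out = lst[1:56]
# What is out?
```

lst has length 5. The slice lst[1:56] selects indices [1, 2, 3, 4] (1->18, 2->4, 3->2, 4->19), giving [18, 4, 2, 19].

[18, 4, 2, 19]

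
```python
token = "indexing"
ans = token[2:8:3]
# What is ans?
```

token has length 8. The slice token[2:8:3] selects indices [2, 5] (2->'d', 5->'i'), giving 'di'.

'di'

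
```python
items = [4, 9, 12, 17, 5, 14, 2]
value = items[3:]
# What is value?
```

items has length 7. The slice items[3:] selects indices [3, 4, 5, 6] (3->17, 4->5, 5->14, 6->2), giving [17, 5, 14, 2].

[17, 5, 14, 2]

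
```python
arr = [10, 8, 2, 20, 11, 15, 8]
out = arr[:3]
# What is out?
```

arr has length 7. The slice arr[:3] selects indices [0, 1, 2] (0->10, 1->8, 2->2), giving [10, 8, 2].

[10, 8, 2]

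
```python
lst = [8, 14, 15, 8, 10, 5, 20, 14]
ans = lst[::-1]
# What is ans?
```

lst has length 8. The slice lst[::-1] selects indices [7, 6, 5, 4, 3, 2, 1, 0] (7->14, 6->20, 5->5, 4->10, 3->8, 2->15, 1->14, 0->8), giving [14, 20, 5, 10, 8, 15, 14, 8].

[14, 20, 5, 10, 8, 15, 14, 8]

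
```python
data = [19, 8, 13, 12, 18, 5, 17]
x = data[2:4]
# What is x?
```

data has length 7. The slice data[2:4] selects indices [2, 3] (2->13, 3->12), giving [13, 12].

[13, 12]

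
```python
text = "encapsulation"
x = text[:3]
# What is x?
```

text has length 13. The slice text[:3] selects indices [0, 1, 2] (0->'e', 1->'n', 2->'c'), giving 'enc'.

'enc'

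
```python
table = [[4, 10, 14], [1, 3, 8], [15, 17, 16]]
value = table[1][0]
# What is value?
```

table[1] = [1, 3, 8]. Taking column 0 of that row yields 1.

1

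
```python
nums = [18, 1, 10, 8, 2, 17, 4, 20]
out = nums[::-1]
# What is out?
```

nums has length 8. The slice nums[::-1] selects indices [7, 6, 5, 4, 3, 2, 1, 0] (7->20, 6->4, 5->17, 4->2, 3->8, 2->10, 1->1, 0->18), giving [20, 4, 17, 2, 8, 10, 1, 18].

[20, 4, 17, 2, 8, 10, 1, 18]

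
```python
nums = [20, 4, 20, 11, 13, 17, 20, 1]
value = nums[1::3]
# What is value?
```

nums has length 8. The slice nums[1::3] selects indices [1, 4, 7] (1->4, 4->13, 7->1), giving [4, 13, 1].

[4, 13, 1]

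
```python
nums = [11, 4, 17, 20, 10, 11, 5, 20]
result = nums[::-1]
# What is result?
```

nums has length 8. The slice nums[::-1] selects indices [7, 6, 5, 4, 3, 2, 1, 0] (7->20, 6->5, 5->11, 4->10, 3->20, 2->17, 1->4, 0->11), giving [20, 5, 11, 10, 20, 17, 4, 11].

[20, 5, 11, 10, 20, 17, 4, 11]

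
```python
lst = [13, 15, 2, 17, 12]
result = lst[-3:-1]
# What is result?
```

lst has length 5. The slice lst[-3:-1] selects indices [2, 3] (2->2, 3->17), giving [2, 17].

[2, 17]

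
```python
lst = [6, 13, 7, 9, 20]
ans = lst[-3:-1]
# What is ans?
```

lst has length 5. The slice lst[-3:-1] selects indices [2, 3] (2->7, 3->9), giving [7, 9].

[7, 9]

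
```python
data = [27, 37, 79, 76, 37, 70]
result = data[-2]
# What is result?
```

data has length 6. Negative index -2 maps to positive index 6 + (-2) = 4. data[4] = 37.

37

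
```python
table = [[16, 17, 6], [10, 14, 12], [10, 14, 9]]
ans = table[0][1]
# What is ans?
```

table[0] = [16, 17, 6]. Taking column 1 of that row yields 17.

17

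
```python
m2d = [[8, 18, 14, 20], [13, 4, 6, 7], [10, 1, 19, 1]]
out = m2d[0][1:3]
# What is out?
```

m2d[0] = [8, 18, 14, 20]. m2d[0] has length 4. The slice m2d[0][1:3] selects indices [1, 2] (1->18, 2->14), giving [18, 14].

[18, 14]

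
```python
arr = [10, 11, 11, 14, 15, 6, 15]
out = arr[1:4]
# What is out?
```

arr has length 7. The slice arr[1:4] selects indices [1, 2, 3] (1->11, 2->11, 3->14), giving [11, 11, 14].

[11, 11, 14]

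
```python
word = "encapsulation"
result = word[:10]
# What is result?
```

word has length 13. The slice word[:10] selects indices [0, 1, 2, 3, 4, 5, 6, 7, 8, 9] (0->'e', 1->'n', 2->'c', 3->'a', 4->'p', 5->'s', 6->'u', 7->'l', 8->'a', 9->'t'), giving 'encapsulat'.

'encapsulat'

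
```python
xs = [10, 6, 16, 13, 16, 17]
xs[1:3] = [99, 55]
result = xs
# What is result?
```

xs starts as [10, 6, 16, 13, 16, 17] (length 6). The slice xs[1:3] covers indices [1, 2] with values [6, 16]. Replacing that slice with [99, 55] (same length) produces [10, 99, 55, 13, 16, 17].

[10, 99, 55, 13, 16, 17]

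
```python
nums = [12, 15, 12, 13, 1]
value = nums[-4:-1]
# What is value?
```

nums has length 5. The slice nums[-4:-1] selects indices [1, 2, 3] (1->15, 2->12, 3->13), giving [15, 12, 13].

[15, 12, 13]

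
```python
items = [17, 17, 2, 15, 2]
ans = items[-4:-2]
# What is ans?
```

items has length 5. The slice items[-4:-2] selects indices [1, 2] (1->17, 2->2), giving [17, 2].

[17, 2]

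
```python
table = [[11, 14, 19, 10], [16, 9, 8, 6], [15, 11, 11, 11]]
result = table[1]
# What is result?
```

table has 3 rows. Row 1 is [16, 9, 8, 6].

[16, 9, 8, 6]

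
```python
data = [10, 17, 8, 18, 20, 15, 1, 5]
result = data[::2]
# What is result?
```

data has length 8. The slice data[::2] selects indices [0, 2, 4, 6] (0->10, 2->8, 4->20, 6->1), giving [10, 8, 20, 1].

[10, 8, 20, 1]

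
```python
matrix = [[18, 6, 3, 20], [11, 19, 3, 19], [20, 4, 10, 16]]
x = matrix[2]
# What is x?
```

matrix has 3 rows. Row 2 is [20, 4, 10, 16].

[20, 4, 10, 16]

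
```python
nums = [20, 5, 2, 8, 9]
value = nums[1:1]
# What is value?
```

nums has length 5. The slice nums[1:1] resolves to an empty index range, so the result is [].

[]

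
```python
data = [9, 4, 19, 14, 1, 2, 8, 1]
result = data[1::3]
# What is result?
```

data has length 8. The slice data[1::3] selects indices [1, 4, 7] (1->4, 4->1, 7->1), giving [4, 1, 1].

[4, 1, 1]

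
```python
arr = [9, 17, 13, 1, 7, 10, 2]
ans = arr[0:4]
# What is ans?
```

arr has length 7. The slice arr[0:4] selects indices [0, 1, 2, 3] (0->9, 1->17, 2->13, 3->1), giving [9, 17, 13, 1].

[9, 17, 13, 1]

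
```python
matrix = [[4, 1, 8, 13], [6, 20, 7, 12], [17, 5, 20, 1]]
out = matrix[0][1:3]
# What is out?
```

matrix[0] = [4, 1, 8, 13]. matrix[0] has length 4. The slice matrix[0][1:3] selects indices [1, 2] (1->1, 2->8), giving [1, 8].

[1, 8]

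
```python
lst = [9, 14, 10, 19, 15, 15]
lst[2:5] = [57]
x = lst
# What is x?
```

lst starts as [9, 14, 10, 19, 15, 15] (length 6). The slice lst[2:5] covers indices [2, 3, 4] with values [10, 19, 15]. Replacing that slice with [57] (different length) produces [9, 14, 57, 15].

[9, 14, 57, 15]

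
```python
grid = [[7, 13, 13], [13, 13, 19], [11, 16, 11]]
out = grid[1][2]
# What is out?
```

grid[1] = [13, 13, 19]. Taking column 2 of that row yields 19.

19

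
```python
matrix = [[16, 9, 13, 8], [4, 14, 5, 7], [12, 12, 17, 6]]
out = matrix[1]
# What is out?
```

matrix has 3 rows. Row 1 is [4, 14, 5, 7].

[4, 14, 5, 7]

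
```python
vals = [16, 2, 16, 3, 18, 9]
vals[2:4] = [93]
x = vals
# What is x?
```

vals starts as [16, 2, 16, 3, 18, 9] (length 6). The slice vals[2:4] covers indices [2, 3] with values [16, 3]. Replacing that slice with [93] (different length) produces [16, 2, 93, 18, 9].

[16, 2, 93, 18, 9]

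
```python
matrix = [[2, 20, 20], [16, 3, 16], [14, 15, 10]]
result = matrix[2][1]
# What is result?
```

matrix[2] = [14, 15, 10]. Taking column 1 of that row yields 15.

15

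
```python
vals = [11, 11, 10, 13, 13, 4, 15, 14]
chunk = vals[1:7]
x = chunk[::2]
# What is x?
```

vals has length 8. The slice vals[1:7] selects indices [1, 2, 3, 4, 5, 6] (1->11, 2->10, 3->13, 4->13, 5->4, 6->15), giving [11, 10, 13, 13, 4, 15]. So chunk = [11, 10, 13, 13, 4, 15]. chunk has length 6. The slice chunk[::2] selects indices [0, 2, 4] (0->11, 2->13, 4->4), giving [11, 13, 4].

[11, 13, 4]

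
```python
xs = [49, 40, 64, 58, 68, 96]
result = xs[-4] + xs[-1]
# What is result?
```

xs has length 6. Negative index -4 maps to positive index 6 + (-4) = 2. xs[2] = 64.
xs has length 6. Negative index -1 maps to positive index 6 + (-1) = 5. xs[5] = 96.
Sum: 64 + 96 = 160.

160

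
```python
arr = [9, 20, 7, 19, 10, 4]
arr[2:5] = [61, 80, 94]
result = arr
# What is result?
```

arr starts as [9, 20, 7, 19, 10, 4] (length 6). The slice arr[2:5] covers indices [2, 3, 4] with values [7, 19, 10]. Replacing that slice with [61, 80, 94] (same length) produces [9, 20, 61, 80, 94, 4].

[9, 20, 61, 80, 94, 4]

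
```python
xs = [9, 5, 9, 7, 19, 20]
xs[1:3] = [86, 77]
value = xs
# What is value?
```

xs starts as [9, 5, 9, 7, 19, 20] (length 6). The slice xs[1:3] covers indices [1, 2] with values [5, 9]. Replacing that slice with [86, 77] (same length) produces [9, 86, 77, 7, 19, 20].

[9, 86, 77, 7, 19, 20]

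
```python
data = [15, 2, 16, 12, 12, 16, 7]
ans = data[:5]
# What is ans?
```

data has length 7. The slice data[:5] selects indices [0, 1, 2, 3, 4] (0->15, 1->2, 2->16, 3->12, 4->12), giving [15, 2, 16, 12, 12].

[15, 2, 16, 12, 12]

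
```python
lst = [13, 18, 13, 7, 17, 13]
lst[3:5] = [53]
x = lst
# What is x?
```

lst starts as [13, 18, 13, 7, 17, 13] (length 6). The slice lst[3:5] covers indices [3, 4] with values [7, 17]. Replacing that slice with [53] (different length) produces [13, 18, 13, 53, 13].

[13, 18, 13, 53, 13]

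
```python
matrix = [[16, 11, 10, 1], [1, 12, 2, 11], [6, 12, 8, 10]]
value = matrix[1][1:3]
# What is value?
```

matrix[1] = [1, 12, 2, 11]. matrix[1] has length 4. The slice matrix[1][1:3] selects indices [1, 2] (1->12, 2->2), giving [12, 2].

[12, 2]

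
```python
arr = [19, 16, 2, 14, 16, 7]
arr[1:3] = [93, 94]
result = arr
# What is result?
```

arr starts as [19, 16, 2, 14, 16, 7] (length 6). The slice arr[1:3] covers indices [1, 2] with values [16, 2]. Replacing that slice with [93, 94] (same length) produces [19, 93, 94, 14, 16, 7].

[19, 93, 94, 14, 16, 7]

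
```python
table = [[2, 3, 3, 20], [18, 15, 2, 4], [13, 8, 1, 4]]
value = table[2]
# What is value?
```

table has 3 rows. Row 2 is [13, 8, 1, 4].

[13, 8, 1, 4]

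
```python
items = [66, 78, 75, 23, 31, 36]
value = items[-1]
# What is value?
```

items has length 6. Negative index -1 maps to positive index 6 + (-1) = 5. items[5] = 36.

36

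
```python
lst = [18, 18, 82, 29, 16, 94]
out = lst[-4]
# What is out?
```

lst has length 6. Negative index -4 maps to positive index 6 + (-4) = 2. lst[2] = 82.

82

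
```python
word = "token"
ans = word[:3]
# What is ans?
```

word has length 5. The slice word[:3] selects indices [0, 1, 2] (0->'t', 1->'o', 2->'k'), giving 'tok'.

'tok'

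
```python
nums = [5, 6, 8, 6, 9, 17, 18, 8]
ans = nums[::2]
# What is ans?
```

nums has length 8. The slice nums[::2] selects indices [0, 2, 4, 6] (0->5, 2->8, 4->9, 6->18), giving [5, 8, 9, 18].

[5, 8, 9, 18]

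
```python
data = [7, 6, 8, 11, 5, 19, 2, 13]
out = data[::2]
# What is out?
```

data has length 8. The slice data[::2] selects indices [0, 2, 4, 6] (0->7, 2->8, 4->5, 6->2), giving [7, 8, 5, 2].

[7, 8, 5, 2]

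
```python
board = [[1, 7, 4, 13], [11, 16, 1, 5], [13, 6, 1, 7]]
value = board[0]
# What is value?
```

board has 3 rows. Row 0 is [1, 7, 4, 13].

[1, 7, 4, 13]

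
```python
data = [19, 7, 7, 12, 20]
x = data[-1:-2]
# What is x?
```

data has length 5. The slice data[-1:-2] resolves to an empty index range, so the result is [].

[]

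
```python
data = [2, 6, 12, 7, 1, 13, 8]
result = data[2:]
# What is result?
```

data has length 7. The slice data[2:] selects indices [2, 3, 4, 5, 6] (2->12, 3->7, 4->1, 5->13, 6->8), giving [12, 7, 1, 13, 8].

[12, 7, 1, 13, 8]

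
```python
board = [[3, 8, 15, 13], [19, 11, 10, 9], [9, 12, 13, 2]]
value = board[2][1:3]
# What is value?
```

board[2] = [9, 12, 13, 2]. board[2] has length 4. The slice board[2][1:3] selects indices [1, 2] (1->12, 2->13), giving [12, 13].

[12, 13]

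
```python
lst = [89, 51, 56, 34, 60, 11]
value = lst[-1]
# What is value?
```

lst has length 6. Negative index -1 maps to positive index 6 + (-1) = 5. lst[5] = 11.

11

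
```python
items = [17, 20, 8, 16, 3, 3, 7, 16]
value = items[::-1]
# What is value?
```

items has length 8. The slice items[::-1] selects indices [7, 6, 5, 4, 3, 2, 1, 0] (7->16, 6->7, 5->3, 4->3, 3->16, 2->8, 1->20, 0->17), giving [16, 7, 3, 3, 16, 8, 20, 17].

[16, 7, 3, 3, 16, 8, 20, 17]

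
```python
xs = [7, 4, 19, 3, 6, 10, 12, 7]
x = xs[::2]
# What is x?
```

xs has length 8. The slice xs[::2] selects indices [0, 2, 4, 6] (0->7, 2->19, 4->6, 6->12), giving [7, 19, 6, 12].

[7, 19, 6, 12]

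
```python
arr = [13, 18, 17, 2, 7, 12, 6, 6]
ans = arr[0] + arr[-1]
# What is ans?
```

arr has length 8. arr[0] = 13.
arr has length 8. Negative index -1 maps to positive index 8 + (-1) = 7. arr[7] = 6.
Sum: 13 + 6 = 19.

19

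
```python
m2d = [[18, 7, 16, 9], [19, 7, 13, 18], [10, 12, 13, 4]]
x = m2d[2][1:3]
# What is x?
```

m2d[2] = [10, 12, 13, 4]. m2d[2] has length 4. The slice m2d[2][1:3] selects indices [1, 2] (1->12, 2->13), giving [12, 13].

[12, 13]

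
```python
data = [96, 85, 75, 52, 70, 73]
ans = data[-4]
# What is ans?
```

data has length 6. Negative index -4 maps to positive index 6 + (-4) = 2. data[2] = 75.

75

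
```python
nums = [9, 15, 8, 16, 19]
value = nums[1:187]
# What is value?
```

nums has length 5. The slice nums[1:187] selects indices [1, 2, 3, 4] (1->15, 2->8, 3->16, 4->19), giving [15, 8, 16, 19].

[15, 8, 16, 19]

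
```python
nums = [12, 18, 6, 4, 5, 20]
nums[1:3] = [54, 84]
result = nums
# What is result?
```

nums starts as [12, 18, 6, 4, 5, 20] (length 6). The slice nums[1:3] covers indices [1, 2] with values [18, 6]. Replacing that slice with [54, 84] (same length) produces [12, 54, 84, 4, 5, 20].

[12, 54, 84, 4, 5, 20]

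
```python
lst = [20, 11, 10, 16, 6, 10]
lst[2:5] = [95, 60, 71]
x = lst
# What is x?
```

lst starts as [20, 11, 10, 16, 6, 10] (length 6). The slice lst[2:5] covers indices [2, 3, 4] with values [10, 16, 6]. Replacing that slice with [95, 60, 71] (same length) produces [20, 11, 95, 60, 71, 10].

[20, 11, 95, 60, 71, 10]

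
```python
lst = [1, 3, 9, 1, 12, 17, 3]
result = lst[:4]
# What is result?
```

lst has length 7. The slice lst[:4] selects indices [0, 1, 2, 3] (0->1, 1->3, 2->9, 3->1), giving [1, 3, 9, 1].

[1, 3, 9, 1]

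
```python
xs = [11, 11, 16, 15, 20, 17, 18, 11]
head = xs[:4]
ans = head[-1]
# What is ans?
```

xs has length 8. The slice xs[:4] selects indices [0, 1, 2, 3] (0->11, 1->11, 2->16, 3->15), giving [11, 11, 16, 15]. So head = [11, 11, 16, 15]. Then head[-1] = 15.

15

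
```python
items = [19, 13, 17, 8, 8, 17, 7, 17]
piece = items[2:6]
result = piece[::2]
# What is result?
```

items has length 8. The slice items[2:6] selects indices [2, 3, 4, 5] (2->17, 3->8, 4->8, 5->17), giving [17, 8, 8, 17]. So piece = [17, 8, 8, 17]. piece has length 4. The slice piece[::2] selects indices [0, 2] (0->17, 2->8), giving [17, 8].

[17, 8]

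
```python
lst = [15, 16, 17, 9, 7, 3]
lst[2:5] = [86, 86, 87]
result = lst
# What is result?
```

lst starts as [15, 16, 17, 9, 7, 3] (length 6). The slice lst[2:5] covers indices [2, 3, 4] with values [17, 9, 7]. Replacing that slice with [86, 86, 87] (same length) produces [15, 16, 86, 86, 87, 3].

[15, 16, 86, 86, 87, 3]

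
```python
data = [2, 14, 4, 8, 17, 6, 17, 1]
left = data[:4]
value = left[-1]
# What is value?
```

data has length 8. The slice data[:4] selects indices [0, 1, 2, 3] (0->2, 1->14, 2->4, 3->8), giving [2, 14, 4, 8]. So left = [2, 14, 4, 8]. Then left[-1] = 8.

8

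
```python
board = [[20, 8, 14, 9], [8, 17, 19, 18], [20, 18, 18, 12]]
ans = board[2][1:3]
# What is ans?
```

board[2] = [20, 18, 18, 12]. board[2] has length 4. The slice board[2][1:3] selects indices [1, 2] (1->18, 2->18), giving [18, 18].

[18, 18]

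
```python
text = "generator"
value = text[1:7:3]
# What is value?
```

text has length 9. The slice text[1:7:3] selects indices [1, 4] (1->'e', 4->'r'), giving 'er'.

'er'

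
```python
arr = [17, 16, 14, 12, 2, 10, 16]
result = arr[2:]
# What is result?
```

arr has length 7. The slice arr[2:] selects indices [2, 3, 4, 5, 6] (2->14, 3->12, 4->2, 5->10, 6->16), giving [14, 12, 2, 10, 16].

[14, 12, 2, 10, 16]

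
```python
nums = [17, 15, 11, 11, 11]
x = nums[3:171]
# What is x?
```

nums has length 5. The slice nums[3:171] selects indices [3, 4] (3->11, 4->11), giving [11, 11].

[11, 11]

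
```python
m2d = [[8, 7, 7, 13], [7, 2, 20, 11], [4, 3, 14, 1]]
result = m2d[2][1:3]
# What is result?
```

m2d[2] = [4, 3, 14, 1]. m2d[2] has length 4. The slice m2d[2][1:3] selects indices [1, 2] (1->3, 2->14), giving [3, 14].

[3, 14]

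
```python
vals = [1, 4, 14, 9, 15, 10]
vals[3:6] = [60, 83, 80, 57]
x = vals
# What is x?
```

vals starts as [1, 4, 14, 9, 15, 10] (length 6). The slice vals[3:6] covers indices [3, 4, 5] with values [9, 15, 10]. Replacing that slice with [60, 83, 80, 57] (different length) produces [1, 4, 14, 60, 83, 80, 57].

[1, 4, 14, 60, 83, 80, 57]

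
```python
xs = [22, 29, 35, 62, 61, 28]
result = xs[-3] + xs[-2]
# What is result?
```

xs has length 6. Negative index -3 maps to positive index 6 + (-3) = 3. xs[3] = 62.
xs has length 6. Negative index -2 maps to positive index 6 + (-2) = 4. xs[4] = 61.
Sum: 62 + 61 = 123.

123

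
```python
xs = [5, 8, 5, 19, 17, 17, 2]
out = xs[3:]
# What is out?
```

xs has length 7. The slice xs[3:] selects indices [3, 4, 5, 6] (3->19, 4->17, 5->17, 6->2), giving [19, 17, 17, 2].

[19, 17, 17, 2]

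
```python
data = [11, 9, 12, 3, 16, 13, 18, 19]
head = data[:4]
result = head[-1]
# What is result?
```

data has length 8. The slice data[:4] selects indices [0, 1, 2, 3] (0->11, 1->9, 2->12, 3->3), giving [11, 9, 12, 3]. So head = [11, 9, 12, 3]. Then head[-1] = 3.

3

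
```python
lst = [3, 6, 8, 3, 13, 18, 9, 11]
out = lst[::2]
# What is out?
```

lst has length 8. The slice lst[::2] selects indices [0, 2, 4, 6] (0->3, 2->8, 4->13, 6->9), giving [3, 8, 13, 9].

[3, 8, 13, 9]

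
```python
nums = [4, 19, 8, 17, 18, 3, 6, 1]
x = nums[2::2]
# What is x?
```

nums has length 8. The slice nums[2::2] selects indices [2, 4, 6] (2->8, 4->18, 6->6), giving [8, 18, 6].

[8, 18, 6]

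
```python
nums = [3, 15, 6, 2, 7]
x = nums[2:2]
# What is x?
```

nums has length 5. The slice nums[2:2] resolves to an empty index range, so the result is [].

[]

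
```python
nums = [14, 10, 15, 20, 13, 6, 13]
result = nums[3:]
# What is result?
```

nums has length 7. The slice nums[3:] selects indices [3, 4, 5, 6] (3->20, 4->13, 5->6, 6->13), giving [20, 13, 6, 13].

[20, 13, 6, 13]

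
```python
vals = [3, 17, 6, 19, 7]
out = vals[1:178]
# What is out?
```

vals has length 5. The slice vals[1:178] selects indices [1, 2, 3, 4] (1->17, 2->6, 3->19, 4->7), giving [17, 6, 19, 7].

[17, 6, 19, 7]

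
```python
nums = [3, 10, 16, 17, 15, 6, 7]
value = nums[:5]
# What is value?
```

nums has length 7. The slice nums[:5] selects indices [0, 1, 2, 3, 4] (0->3, 1->10, 2->16, 3->17, 4->15), giving [3, 10, 16, 17, 15].

[3, 10, 16, 17, 15]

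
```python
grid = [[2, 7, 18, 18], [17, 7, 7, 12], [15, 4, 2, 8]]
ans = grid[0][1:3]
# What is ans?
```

grid[0] = [2, 7, 18, 18]. grid[0] has length 4. The slice grid[0][1:3] selects indices [1, 2] (1->7, 2->18), giving [7, 18].

[7, 18]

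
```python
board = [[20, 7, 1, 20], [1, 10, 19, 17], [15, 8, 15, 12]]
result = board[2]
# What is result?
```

board has 3 rows. Row 2 is [15, 8, 15, 12].

[15, 8, 15, 12]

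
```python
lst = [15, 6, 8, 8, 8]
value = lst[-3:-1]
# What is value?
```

lst has length 5. The slice lst[-3:-1] selects indices [2, 3] (2->8, 3->8), giving [8, 8].

[8, 8]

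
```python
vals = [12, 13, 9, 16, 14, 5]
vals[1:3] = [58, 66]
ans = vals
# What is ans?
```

vals starts as [12, 13, 9, 16, 14, 5] (length 6). The slice vals[1:3] covers indices [1, 2] with values [13, 9]. Replacing that slice with [58, 66] (same length) produces [12, 58, 66, 16, 14, 5].

[12, 58, 66, 16, 14, 5]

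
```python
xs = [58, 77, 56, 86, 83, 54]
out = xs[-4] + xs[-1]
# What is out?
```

xs has length 6. Negative index -4 maps to positive index 6 + (-4) = 2. xs[2] = 56.
xs has length 6. Negative index -1 maps to positive index 6 + (-1) = 5. xs[5] = 54.
Sum: 56 + 54 = 110.

110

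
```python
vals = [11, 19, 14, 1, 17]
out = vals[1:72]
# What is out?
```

vals has length 5. The slice vals[1:72] selects indices [1, 2, 3, 4] (1->19, 2->14, 3->1, 4->17), giving [19, 14, 1, 17].

[19, 14, 1, 17]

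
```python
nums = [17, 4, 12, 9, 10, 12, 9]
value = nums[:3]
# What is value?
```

nums has length 7. The slice nums[:3] selects indices [0, 1, 2] (0->17, 1->4, 2->12), giving [17, 4, 12].

[17, 4, 12]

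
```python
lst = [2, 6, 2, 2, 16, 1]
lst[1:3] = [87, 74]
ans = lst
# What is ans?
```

lst starts as [2, 6, 2, 2, 16, 1] (length 6). The slice lst[1:3] covers indices [1, 2] with values [6, 2]. Replacing that slice with [87, 74] (same length) produces [2, 87, 74, 2, 16, 1].

[2, 87, 74, 2, 16, 1]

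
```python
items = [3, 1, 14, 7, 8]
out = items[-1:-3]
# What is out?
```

items has length 5. The slice items[-1:-3] resolves to an empty index range, so the result is [].

[]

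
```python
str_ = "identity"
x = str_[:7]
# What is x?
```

str_ has length 8. The slice str_[:7] selects indices [0, 1, 2, 3, 4, 5, 6] (0->'i', 1->'d', 2->'e', 3->'n', 4->'t', 5->'i', 6->'t'), giving 'identit'.

'identit'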